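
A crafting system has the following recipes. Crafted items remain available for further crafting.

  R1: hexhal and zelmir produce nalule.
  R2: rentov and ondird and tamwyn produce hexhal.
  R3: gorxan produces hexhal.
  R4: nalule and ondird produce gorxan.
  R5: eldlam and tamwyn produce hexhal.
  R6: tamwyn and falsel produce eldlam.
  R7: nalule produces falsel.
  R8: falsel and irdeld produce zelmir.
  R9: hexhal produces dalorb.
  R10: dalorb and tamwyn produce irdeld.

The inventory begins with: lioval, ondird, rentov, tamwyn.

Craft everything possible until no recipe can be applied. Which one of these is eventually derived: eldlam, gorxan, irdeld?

Using R2, rentov, ondird, and tamwyn make hexhal.
Using R9, hexhal makes dalorb.
Using R10, dalorb and tamwyn make irdeld.
gorxan would need nalule and ondird (R4), but nalule is never obtained. eldlam would need tamwyn and falsel (R6), but falsel is never obtained.

irdeld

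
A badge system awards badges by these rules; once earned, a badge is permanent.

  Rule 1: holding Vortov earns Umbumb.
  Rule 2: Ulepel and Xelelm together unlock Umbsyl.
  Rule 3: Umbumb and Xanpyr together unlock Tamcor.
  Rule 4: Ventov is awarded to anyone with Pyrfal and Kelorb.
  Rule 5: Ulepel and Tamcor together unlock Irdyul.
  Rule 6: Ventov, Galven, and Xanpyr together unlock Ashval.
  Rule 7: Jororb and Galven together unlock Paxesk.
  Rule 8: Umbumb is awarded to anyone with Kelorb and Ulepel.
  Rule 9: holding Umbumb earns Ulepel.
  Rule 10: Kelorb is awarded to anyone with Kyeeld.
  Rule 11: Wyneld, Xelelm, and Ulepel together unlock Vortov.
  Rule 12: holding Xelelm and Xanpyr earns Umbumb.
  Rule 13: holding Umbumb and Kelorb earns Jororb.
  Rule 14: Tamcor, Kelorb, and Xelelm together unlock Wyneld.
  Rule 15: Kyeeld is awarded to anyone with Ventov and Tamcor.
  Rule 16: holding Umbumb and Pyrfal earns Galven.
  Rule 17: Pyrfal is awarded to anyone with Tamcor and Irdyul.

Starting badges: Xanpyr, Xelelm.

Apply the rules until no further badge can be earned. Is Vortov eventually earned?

Vortov would need Wyneld, Xelelm, and Ulepel (Rule 11), but Wyneld is never earned.

No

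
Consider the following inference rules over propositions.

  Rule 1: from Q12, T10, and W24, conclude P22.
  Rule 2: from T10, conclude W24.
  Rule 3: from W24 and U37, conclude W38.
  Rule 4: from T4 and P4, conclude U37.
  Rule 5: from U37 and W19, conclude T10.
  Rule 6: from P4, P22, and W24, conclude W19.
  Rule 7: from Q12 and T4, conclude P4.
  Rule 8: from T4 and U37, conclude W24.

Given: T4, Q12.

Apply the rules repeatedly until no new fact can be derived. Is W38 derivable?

From Q12 and T4, Rule 7 gives P4.
T4 and P4 hold, so U37 follows (Rule 4).
From T4 and U37, Rule 8 gives W24.
W24 and U37 hold, so W38 follows (Rule 3).

Yes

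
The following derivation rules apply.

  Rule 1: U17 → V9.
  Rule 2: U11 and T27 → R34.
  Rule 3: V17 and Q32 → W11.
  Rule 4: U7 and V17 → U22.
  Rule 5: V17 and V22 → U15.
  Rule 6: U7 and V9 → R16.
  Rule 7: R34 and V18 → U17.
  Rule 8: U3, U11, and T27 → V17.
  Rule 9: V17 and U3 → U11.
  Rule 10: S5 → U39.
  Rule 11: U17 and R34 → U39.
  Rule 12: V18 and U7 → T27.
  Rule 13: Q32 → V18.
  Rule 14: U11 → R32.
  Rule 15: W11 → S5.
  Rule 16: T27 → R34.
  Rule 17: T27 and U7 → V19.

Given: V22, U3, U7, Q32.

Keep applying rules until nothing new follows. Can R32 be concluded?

No

R32 would need U11 (Rule 14), but U11 is never established.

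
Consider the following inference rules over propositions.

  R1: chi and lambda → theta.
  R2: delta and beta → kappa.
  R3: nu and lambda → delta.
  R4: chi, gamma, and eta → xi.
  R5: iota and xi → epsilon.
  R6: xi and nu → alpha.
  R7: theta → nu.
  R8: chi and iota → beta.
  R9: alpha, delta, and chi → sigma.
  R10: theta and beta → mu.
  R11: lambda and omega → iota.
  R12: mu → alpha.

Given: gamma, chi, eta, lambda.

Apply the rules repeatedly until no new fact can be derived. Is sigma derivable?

From chi, gamma, and eta, R4 gives xi.
chi and lambda hold, so theta follows (R1).
From theta, R7 gives nu.
xi and nu hold, so alpha follows (R6).
From nu and lambda, R3 gives delta.
From alpha, delta, and chi, R9 gives sigma.

Yes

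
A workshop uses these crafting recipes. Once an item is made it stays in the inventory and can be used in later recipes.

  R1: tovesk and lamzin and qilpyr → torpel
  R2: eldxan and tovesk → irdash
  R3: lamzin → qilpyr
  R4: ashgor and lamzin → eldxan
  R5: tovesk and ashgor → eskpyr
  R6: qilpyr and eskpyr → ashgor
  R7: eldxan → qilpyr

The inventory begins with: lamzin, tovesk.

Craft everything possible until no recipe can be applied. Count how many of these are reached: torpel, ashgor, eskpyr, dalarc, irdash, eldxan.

1

Using R3, lamzin makes qilpyr.
tovesk and lamzin and qilpyr → torpel (R1).
torpel: reached.
ashgor would need qilpyr and eskpyr (R6), but eskpyr is never obtained.
eskpyr would need tovesk and ashgor (R5), but ashgor is never obtained.
No rule produces dalarc, and it is not given.
irdash would need eldxan and tovesk (R2), but eldxan is never obtained.
eldxan would need ashgor and lamzin (R4), but ashgor is never obtained.
Reached: torpel — 1 of the 6.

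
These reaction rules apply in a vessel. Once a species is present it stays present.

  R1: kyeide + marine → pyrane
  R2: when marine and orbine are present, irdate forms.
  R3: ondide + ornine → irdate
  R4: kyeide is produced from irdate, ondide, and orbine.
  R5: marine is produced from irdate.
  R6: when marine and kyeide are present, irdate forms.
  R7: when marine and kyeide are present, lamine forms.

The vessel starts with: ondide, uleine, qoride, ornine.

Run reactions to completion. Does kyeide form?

kyeide would need irdate, ondide, and orbine (R4), but orbine never forms.

No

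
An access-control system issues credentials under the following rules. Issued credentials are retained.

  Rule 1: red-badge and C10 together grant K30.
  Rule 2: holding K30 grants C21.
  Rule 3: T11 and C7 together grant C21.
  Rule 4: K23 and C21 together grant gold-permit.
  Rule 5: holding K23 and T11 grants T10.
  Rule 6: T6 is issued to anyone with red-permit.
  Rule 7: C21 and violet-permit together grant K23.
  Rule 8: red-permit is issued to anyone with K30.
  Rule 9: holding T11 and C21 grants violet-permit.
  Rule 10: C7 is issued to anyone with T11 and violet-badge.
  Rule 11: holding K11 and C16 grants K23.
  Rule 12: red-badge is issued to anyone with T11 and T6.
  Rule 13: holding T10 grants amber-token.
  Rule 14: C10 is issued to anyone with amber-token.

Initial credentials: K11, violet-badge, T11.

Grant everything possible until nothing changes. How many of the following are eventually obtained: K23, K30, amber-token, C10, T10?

Holding T11 and violet-badge grants C7 (Rule 10).
Holding T11 and C7 grants C21 (Rule 3).
Holding T11 and C21 grants violet-permit (Rule 9).
Holding C21 and violet-permit grants K23 (Rule 7).
Holding K23 and T11 grants T10 (Rule 5).
Holding T10 grants amber-token (Rule 13).
Holding amber-token grants C10 (Rule 14).
K23: reached.
K30 would need red-badge and C10 (Rule 1), but red-badge is never granted.
amber-token: reached.
C10: reached.
T10: reached.
Reached: K23, amber-token, C10, and T10 — 4 of the 5.

4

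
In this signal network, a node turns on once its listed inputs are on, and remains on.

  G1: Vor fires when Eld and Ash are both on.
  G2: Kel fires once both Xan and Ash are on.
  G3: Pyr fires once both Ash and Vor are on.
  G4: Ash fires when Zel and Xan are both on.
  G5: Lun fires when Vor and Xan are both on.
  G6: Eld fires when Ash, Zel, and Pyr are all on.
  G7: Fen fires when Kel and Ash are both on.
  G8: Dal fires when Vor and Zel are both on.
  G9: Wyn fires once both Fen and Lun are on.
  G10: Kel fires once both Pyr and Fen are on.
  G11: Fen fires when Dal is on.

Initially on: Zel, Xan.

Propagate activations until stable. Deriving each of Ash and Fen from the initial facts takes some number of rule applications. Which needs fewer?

Ash: G4: Zel and Xan on → Ash on. [1 rule application]
Fen: G4: Zel and Xan on → Ash on. G2: Xan and Ash on → Kel on. G7: Kel and Ash on → Fen on. [3 rule applications]
Ash needs fewer.

Ash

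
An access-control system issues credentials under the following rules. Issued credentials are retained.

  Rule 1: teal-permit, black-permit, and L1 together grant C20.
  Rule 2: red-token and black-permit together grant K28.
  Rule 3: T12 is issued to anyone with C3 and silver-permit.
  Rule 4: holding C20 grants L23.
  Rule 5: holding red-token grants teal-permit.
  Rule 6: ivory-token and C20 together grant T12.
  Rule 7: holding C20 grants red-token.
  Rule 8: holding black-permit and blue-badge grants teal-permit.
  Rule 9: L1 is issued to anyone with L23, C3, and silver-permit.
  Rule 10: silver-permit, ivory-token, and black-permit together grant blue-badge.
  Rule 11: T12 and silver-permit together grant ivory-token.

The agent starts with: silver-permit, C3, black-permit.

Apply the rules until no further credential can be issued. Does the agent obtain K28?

K28 would need red-token and black-permit (Rule 2), but red-token is never granted.

No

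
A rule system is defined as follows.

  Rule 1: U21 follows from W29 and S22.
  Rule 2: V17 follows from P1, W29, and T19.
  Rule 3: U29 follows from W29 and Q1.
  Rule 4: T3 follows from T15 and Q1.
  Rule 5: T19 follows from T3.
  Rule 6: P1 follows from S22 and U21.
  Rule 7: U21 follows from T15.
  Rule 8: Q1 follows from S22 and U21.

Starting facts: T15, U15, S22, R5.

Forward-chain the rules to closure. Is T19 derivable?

Yes

From T15, Rule 7 gives U21.
S22 and U21 hold, so Q1 follows (Rule 8).
From T15 and Q1, Rule 4 gives T3.
From T3, Rule 5 gives T19.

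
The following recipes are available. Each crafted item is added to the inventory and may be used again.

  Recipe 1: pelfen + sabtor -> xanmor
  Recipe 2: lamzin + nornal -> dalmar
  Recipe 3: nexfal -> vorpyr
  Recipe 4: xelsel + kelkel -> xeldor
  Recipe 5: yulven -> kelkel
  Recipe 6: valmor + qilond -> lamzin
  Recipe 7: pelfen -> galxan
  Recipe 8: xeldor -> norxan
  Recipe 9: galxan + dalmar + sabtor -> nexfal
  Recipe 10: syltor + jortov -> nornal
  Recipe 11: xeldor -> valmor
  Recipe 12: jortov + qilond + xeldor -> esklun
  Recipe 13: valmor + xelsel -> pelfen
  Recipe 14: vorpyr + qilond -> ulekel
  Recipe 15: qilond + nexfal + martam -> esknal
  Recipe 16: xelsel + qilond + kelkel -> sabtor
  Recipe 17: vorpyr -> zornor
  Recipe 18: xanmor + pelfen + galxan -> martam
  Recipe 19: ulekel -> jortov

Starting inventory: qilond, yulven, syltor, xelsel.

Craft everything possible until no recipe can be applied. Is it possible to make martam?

Using Recipe 5, yulven makes kelkel.
xelsel + qilond + kelkel -> sabtor (Recipe 16).
Using Recipe 4, xelsel and kelkel make xeldor.
Using Recipe 11, xeldor makes valmor.
valmor + xelsel -> pelfen (Recipe 13).
Using Recipe 7, pelfen makes galxan.
Using Recipe 1, pelfen and sabtor make xanmor.
xanmor + pelfen + galxan -> martam (Recipe 18).

Yes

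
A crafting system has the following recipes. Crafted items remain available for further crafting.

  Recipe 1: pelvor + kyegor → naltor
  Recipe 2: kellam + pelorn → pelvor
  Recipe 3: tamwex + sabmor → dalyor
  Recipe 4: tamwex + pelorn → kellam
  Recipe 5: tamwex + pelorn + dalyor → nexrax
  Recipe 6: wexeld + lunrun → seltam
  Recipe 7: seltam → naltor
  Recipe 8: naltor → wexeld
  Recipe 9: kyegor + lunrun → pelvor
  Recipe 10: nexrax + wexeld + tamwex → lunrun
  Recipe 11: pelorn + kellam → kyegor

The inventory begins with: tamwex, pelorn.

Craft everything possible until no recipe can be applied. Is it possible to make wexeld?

Yes

Using Recipe 4, tamwex and pelorn make kellam.
Using Recipe 11, pelorn and kellam make kyegor.
Using Recipe 2, kellam and pelorn make pelvor.
Using Recipe 1, pelvor and kyegor make naltor.
naltor → wexeld (Recipe 8).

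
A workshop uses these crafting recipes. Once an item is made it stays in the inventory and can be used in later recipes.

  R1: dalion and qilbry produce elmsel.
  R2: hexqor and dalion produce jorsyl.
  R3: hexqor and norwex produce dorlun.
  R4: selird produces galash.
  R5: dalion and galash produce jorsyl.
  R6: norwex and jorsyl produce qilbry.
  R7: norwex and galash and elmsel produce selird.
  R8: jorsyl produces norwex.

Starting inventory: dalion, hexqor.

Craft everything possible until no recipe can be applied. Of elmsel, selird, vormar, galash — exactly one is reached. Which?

elmsel

hexqor and dalion → jorsyl (R2).
jorsyl → norwex (R8).
norwex and jorsyl → qilbry (R6).
dalion and qilbry → elmsel (R1).
galash would need selird (R4), but selird is never obtained. No rule produces vormar, and it is not given. selird would need norwex, galash, and elmsel (R7), but galash is never obtained.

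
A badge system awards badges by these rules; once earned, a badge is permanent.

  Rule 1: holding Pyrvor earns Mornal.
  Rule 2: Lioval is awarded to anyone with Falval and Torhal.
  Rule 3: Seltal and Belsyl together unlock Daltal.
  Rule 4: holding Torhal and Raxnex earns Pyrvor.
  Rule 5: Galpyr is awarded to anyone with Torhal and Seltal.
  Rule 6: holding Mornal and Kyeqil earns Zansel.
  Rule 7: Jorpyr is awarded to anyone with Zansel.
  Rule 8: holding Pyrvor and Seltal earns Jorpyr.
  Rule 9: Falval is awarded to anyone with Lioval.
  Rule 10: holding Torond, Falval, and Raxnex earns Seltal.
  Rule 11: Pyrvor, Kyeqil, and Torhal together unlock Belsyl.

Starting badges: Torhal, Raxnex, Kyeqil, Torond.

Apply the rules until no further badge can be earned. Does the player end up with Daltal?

Daltal would need Seltal and Belsyl (Rule 3), but Seltal is never earned.

No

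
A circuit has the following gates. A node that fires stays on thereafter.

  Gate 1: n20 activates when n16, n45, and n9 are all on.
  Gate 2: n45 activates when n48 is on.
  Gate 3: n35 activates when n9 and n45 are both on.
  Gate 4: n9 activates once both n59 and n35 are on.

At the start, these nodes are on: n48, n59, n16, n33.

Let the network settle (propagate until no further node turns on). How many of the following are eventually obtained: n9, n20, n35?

0

n9 would need n59 and n35 (Gate 4), but n35 never turns on.
n20 would need n16, n45, and n9 (Gate 1), but n9 never turns on.
n35 would need n9 and n45 (Gate 3), but n9 never turns on.
None of the 3 are reached.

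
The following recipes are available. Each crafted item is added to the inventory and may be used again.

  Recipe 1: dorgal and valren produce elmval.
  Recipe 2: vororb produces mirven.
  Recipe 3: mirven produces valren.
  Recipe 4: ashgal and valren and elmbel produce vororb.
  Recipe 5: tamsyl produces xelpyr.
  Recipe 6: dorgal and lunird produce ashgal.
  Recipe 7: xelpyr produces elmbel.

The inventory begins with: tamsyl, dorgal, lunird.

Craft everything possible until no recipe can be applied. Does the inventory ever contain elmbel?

Yes

tamsyl → xelpyr (Recipe 5).
xelpyr → elmbel (Recipe 7).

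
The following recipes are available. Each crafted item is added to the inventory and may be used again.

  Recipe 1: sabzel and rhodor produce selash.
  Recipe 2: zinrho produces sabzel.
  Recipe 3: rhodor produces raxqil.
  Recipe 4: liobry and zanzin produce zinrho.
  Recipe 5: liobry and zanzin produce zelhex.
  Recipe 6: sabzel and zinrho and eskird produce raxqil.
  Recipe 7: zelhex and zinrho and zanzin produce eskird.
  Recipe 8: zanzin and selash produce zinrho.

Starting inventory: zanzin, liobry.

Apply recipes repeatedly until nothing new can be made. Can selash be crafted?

selash would need sabzel and rhodor (Recipe 1), but rhodor is never obtained.

No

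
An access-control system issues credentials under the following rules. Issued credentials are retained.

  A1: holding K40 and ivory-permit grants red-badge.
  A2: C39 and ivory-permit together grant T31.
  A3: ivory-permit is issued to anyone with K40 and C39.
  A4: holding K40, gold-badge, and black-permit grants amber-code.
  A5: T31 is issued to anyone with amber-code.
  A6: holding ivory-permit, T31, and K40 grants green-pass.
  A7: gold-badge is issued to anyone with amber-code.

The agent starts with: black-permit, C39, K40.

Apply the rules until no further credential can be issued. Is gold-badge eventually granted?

gold-badge would need amber-code (A7), but amber-code is never granted.

No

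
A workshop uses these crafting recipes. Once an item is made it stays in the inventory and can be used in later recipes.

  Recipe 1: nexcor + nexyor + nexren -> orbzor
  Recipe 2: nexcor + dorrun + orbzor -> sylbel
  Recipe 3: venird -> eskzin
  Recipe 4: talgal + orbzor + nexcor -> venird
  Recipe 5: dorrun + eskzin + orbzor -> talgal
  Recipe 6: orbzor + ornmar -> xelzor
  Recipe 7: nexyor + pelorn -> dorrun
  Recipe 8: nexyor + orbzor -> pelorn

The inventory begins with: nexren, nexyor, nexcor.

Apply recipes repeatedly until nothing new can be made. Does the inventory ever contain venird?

venird would need talgal, orbzor, and nexcor (Recipe 4), but talgal is never obtained.

No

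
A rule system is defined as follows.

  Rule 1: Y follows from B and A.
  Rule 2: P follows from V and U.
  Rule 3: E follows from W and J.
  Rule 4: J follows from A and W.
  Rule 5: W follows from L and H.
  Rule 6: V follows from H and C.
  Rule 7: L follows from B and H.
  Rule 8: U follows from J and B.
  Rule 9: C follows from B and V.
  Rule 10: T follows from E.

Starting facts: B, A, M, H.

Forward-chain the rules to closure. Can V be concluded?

No

V would need H and C (Rule 6), but C is never established.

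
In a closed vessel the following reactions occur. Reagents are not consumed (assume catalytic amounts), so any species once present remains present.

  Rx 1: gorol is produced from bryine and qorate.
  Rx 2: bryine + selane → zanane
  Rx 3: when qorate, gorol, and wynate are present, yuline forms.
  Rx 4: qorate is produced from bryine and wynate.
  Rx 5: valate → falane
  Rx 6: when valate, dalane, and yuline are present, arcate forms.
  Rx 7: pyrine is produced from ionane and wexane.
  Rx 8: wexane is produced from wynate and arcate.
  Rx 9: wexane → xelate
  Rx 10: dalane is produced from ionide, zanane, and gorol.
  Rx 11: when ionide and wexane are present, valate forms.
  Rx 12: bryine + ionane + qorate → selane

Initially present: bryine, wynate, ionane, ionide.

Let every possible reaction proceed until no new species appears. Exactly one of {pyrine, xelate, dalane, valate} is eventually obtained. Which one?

bryine and wynate present → qorate forms (Rx 4).
bryine and qorate present → gorol forms (Rx 1).
bryine, ionane, and qorate present → selane forms (Rx 12).
bryine and selane present → zanane forms (Rx 2).
ionide, zanane, and gorol present → dalane forms (Rx 10).
valate would need ionide and wexane (Rx 11), but wexane never forms. xelate would need wexane (Rx 9), but wexane never forms. pyrine would need ionane and wexane (Rx 7), but wexane never forms.

dalane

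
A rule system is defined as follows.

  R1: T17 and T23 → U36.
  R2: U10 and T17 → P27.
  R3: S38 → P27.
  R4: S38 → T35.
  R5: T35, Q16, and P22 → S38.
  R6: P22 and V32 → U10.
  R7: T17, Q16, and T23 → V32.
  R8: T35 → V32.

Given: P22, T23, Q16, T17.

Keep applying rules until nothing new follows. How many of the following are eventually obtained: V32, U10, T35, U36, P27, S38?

4

T17 and T23 hold, so U36 follows (R1).
T17, Q16, and T23 hold, so V32 follows (R7).
From P22 and V32, R6 gives U10.
From U10 and T17, R2 gives P27.
V32: reached.
U10: reached.
T35 would need S38 (R4), but S38 is never established.
U36: reached.
P27: reached.
S38 would need T35, Q16, and P22 (R5), but T35 is never established.
Reached: V32, U10, U36, and P27 — 4 of the 6.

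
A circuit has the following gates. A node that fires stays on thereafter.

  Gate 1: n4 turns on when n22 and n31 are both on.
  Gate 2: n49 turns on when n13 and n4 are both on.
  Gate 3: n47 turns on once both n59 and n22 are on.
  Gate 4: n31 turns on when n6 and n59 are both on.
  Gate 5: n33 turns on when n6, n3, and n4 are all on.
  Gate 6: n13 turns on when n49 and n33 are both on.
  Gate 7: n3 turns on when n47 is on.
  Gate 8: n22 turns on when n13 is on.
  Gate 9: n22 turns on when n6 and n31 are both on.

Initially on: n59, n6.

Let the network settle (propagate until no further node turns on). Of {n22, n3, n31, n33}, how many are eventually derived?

4

Gate 4: n6 and n59 on → n31 on.
n6 and n31 are on, so n22 turns on (Gate 9).
n22 and n31 are on, so n4 turns on (Gate 1).
n59 and n22 are on, so n47 turns on (Gate 3).
Gate 7: n47 on → n3 on.
Gate 5: n6, n3, and n4 on → n33 on.
n22: reached.
n3: reached.
n31: reached.
n33: reached.
All 4 are reached.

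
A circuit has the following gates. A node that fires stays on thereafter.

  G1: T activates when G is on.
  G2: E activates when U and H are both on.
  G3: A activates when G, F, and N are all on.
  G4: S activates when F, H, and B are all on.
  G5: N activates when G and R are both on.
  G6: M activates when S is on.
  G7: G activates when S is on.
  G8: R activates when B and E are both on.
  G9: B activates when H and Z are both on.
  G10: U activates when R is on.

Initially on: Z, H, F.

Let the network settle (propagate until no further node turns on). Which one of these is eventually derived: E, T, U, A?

H and Z are on, so B activates (G9).
F, H, and B are on, so S activates (G4).
S is on, so G activates (G7).
G is on, so T activates (G1).
A would need G, F, and N (G3), but N never turns on. U would need R (G10), but R never turns on. E would need U and H (G2), but U never turns on.

T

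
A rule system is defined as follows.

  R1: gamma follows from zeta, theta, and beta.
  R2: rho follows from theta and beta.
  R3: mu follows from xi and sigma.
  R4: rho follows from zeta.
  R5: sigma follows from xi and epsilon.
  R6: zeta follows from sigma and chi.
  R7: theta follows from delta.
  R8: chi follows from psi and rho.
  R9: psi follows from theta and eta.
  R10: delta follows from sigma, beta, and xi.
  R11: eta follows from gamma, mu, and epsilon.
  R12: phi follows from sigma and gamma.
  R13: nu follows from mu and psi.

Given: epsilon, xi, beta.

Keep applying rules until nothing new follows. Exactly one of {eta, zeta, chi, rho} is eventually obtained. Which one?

From xi and epsilon, R5 gives sigma.
From sigma, beta, and xi, R10 gives delta.
From delta, R7 gives theta.
theta and beta hold, so rho follows (R2).
zeta would need sigma and chi (R6), but chi is never established. eta would need gamma, mu, and epsilon (R11), but gamma is never established. chi would need psi and rho (R8), but psi is never established.

rho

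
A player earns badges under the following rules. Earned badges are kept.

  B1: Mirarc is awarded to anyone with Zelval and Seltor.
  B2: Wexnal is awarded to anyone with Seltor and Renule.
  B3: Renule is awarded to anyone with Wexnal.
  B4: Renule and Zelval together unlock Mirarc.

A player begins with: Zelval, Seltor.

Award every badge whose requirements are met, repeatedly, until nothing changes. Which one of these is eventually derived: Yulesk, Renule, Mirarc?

Mirarc

With Zelval and Seltor, Mirarc is earned (B1).
Renule would need Wexnal (B3), but Wexnal is never earned. No rule produces Yulesk, and it is not given.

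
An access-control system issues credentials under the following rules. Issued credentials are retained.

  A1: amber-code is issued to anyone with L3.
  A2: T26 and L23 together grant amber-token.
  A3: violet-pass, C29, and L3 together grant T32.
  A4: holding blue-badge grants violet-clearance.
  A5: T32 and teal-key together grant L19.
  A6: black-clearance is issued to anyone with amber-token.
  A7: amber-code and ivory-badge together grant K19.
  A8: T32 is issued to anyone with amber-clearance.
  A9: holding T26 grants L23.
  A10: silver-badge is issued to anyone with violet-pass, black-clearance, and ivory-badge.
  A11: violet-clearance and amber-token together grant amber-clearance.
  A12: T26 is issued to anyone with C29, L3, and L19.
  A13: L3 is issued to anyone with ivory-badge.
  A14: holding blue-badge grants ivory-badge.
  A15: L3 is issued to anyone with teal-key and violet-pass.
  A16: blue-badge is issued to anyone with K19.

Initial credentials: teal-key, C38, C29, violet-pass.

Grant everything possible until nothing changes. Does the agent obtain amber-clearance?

No

amber-clearance would need violet-clearance and amber-token (A11), but violet-clearance is never granted.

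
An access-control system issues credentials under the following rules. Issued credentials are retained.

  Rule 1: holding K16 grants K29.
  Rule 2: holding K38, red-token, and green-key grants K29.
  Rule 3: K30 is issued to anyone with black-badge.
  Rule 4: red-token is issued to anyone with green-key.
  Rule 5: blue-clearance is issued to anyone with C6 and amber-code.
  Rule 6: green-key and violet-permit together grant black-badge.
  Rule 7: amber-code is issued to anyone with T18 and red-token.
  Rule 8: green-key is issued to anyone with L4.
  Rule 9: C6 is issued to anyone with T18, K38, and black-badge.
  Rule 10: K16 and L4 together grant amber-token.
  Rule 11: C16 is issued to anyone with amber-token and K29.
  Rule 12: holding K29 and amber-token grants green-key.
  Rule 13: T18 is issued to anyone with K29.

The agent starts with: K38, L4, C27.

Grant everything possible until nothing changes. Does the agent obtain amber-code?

Yes

Holding L4 grants green-key (Rule 8).
Holding green-key grants red-token (Rule 4).
Holding K38, red-token, and green-key grants K29 (Rule 2).
Holding K29 grants T18 (Rule 13).
Holding T18 and red-token grants amber-code (Rule 7).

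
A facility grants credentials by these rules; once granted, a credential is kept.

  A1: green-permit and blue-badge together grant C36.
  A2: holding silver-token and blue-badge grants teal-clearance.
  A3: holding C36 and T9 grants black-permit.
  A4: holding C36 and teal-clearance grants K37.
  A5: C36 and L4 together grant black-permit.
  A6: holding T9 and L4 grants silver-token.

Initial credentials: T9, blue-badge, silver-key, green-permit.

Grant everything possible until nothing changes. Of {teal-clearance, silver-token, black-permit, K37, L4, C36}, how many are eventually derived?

Holding green-permit and blue-badge grants C36 (A1).
Holding C36 and T9 grants black-permit (A3).
teal-clearance would need silver-token and blue-badge (A2), but silver-token is never granted.
silver-token would need T9 and L4 (A6), but L4 is never granted.
black-permit: reached.
K37 would need C36 and teal-clearance (A4), but teal-clearance is never granted.
No rule produces L4, and it is not given.
C36: reached.
Reached: black-permit and C36 — 2 of the 6.

2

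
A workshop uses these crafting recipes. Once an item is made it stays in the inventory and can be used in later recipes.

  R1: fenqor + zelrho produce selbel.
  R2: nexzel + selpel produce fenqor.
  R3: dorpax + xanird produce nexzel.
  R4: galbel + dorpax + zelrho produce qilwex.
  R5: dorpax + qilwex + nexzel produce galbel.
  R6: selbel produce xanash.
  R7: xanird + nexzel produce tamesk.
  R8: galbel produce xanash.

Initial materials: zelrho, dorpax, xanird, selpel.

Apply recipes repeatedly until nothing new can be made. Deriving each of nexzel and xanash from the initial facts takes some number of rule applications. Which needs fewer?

nexzel: Using R3, dorpax and xanird make nexzel. [1 rule application]
xanash: dorpax + xanird → nexzel (R3). nexzel + selpel → fenqor (R2). fenqor + zelrho → selbel (R1). Using R6, selbel makes xanash. [4 rule applications]
nexzel needs fewer.

nexzel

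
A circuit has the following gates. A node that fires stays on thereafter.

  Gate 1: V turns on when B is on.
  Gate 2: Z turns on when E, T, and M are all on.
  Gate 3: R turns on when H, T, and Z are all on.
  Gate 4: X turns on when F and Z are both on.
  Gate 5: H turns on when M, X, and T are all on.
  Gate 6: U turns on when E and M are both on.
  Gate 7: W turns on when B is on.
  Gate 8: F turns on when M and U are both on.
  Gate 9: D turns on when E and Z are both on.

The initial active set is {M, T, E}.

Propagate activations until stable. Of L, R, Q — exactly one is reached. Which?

R

Gate 2: E, T, and M on → Z on.
E and M are on, so U turns on (Gate 6).
M and U are on, so F turns on (Gate 8).
F and Z are on, so X turns on (Gate 4).
M, X, and T are on, so H turns on (Gate 5).
Gate 3: H, T, and Z on → R on.
No rule produces Q, and it is not given. No rule produces L, and it is not given.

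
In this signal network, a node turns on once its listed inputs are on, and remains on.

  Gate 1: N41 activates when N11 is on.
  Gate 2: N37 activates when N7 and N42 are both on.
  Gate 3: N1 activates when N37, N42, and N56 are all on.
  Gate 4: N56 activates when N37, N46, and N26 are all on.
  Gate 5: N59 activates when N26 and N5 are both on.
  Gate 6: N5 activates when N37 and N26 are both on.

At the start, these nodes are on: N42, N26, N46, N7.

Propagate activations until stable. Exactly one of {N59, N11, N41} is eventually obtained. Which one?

N59

N7 and N42 are on, so N37 activates (Gate 2).
Gate 6: N37 and N26 on → N5 on.
N26 and N5 are on, so N59 activates (Gate 5).
N41 would need N11 (Gate 1), but N11 never turns on. No rule produces N11, and it is not given.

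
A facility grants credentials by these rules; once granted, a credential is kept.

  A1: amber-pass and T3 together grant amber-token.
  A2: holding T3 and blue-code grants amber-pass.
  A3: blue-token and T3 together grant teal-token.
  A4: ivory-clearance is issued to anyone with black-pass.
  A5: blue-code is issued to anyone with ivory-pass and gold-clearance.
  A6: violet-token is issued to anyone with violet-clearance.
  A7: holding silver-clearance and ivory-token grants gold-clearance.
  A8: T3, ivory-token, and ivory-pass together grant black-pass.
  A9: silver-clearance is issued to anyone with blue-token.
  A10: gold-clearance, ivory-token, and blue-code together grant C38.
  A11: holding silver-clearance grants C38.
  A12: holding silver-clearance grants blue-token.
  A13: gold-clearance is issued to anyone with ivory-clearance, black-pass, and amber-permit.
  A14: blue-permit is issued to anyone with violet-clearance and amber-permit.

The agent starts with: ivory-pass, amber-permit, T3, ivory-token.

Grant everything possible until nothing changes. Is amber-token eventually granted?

Holding T3, ivory-token, and ivory-pass grants black-pass (A8).
Holding black-pass grants ivory-clearance (A4).
Holding ivory-clearance, black-pass, and amber-permit grants gold-clearance (A13).
Holding ivory-pass and gold-clearance grants blue-code (A5).
Holding T3 and blue-code grants amber-pass (A2).
Holding amber-pass and T3 grants amber-token (A1).

Yes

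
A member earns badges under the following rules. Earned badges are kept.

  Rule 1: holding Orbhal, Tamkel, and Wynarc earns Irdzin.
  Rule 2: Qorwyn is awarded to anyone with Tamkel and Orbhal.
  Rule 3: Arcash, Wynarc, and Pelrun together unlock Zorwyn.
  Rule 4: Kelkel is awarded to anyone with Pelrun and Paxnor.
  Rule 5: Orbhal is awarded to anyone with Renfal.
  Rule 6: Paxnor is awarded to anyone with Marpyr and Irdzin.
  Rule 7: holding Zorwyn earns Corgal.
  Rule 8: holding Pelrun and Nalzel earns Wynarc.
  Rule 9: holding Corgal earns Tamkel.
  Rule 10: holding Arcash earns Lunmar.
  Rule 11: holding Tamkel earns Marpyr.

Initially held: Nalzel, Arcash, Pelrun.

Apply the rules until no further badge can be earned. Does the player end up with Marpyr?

With Pelrun and Nalzel, Wynarc is earned (Rule 8).
With Arcash, Wynarc, and Pelrun, Zorwyn is earned (Rule 3).
With Zorwyn, Corgal is earned (Rule 7).
With Corgal, Tamkel is earned (Rule 9).
With Tamkel, Marpyr is earned (Rule 11).

Yes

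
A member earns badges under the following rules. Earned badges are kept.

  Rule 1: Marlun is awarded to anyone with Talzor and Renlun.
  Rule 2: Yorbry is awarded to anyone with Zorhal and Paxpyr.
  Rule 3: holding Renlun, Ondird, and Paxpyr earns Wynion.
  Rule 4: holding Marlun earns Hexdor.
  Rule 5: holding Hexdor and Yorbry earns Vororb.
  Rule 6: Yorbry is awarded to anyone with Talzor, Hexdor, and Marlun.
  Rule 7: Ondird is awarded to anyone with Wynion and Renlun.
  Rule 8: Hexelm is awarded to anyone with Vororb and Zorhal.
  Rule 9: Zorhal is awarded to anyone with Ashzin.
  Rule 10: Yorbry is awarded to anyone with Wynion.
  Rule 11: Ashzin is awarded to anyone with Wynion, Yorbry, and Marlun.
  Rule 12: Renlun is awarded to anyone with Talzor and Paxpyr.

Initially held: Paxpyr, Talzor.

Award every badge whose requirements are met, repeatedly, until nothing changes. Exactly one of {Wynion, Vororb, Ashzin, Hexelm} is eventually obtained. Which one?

Vororb

With Talzor and Paxpyr, Renlun is earned (Rule 12).
With Talzor and Renlun, Marlun is earned (Rule 1).
With Marlun, Hexdor is earned (Rule 4).
With Talzor, Hexdor, and Marlun, Yorbry is earned (Rule 6).
With Hexdor and Yorbry, Vororb is earned (Rule 5).
Wynion would need Renlun, Ondird, and Paxpyr (Rule 3), but Ondird is never earned. Hexelm would need Vororb and Zorhal (Rule 8), but Zorhal is never earned. Ashzin would need Wynion, Yorbry, and Marlun (Rule 11), but Wynion is never earned.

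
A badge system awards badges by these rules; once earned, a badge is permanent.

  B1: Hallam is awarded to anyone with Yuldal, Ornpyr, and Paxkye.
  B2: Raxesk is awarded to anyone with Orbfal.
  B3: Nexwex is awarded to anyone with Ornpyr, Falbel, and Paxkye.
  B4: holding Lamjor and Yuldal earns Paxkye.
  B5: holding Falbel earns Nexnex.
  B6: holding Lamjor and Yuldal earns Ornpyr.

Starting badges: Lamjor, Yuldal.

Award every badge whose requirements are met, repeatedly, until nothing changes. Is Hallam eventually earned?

With Lamjor and Yuldal, Ornpyr is earned (B6).
With Lamjor and Yuldal, Paxkye is earned (B4).
With Yuldal, Ornpyr, and Paxkye, Hallam is earned (B1).

Yes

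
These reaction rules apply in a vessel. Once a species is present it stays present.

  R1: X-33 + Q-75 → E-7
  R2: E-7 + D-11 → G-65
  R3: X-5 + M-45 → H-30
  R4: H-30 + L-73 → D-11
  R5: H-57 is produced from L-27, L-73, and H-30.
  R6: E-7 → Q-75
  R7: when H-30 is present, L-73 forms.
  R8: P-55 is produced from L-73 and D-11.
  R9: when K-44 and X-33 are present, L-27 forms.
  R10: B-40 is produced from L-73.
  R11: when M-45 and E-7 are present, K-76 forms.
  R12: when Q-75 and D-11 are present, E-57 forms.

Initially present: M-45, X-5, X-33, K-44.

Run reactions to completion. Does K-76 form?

No

K-76 would need M-45 and E-7 (R11), but E-7 never forms.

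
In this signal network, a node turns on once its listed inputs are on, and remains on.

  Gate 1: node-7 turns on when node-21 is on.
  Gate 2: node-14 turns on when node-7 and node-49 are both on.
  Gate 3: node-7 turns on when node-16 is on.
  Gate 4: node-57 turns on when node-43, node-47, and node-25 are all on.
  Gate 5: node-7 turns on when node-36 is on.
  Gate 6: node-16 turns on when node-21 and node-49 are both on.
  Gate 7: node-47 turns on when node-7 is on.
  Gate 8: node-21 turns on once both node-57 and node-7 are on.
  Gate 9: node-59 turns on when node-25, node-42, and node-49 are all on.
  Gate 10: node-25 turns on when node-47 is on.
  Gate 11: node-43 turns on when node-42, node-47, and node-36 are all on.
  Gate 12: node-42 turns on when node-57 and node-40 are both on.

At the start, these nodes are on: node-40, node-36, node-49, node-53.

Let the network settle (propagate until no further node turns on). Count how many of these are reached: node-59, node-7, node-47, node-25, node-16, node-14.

4

node-36 is on, so node-7 turns on (Gate 5).
node-7 and node-49 are on, so node-14 turns on (Gate 2).
node-7 is on, so node-47 turns on (Gate 7).
Gate 10: node-47 on → node-25 on.
node-59 would need node-25, node-42, and node-49 (Gate 9), but node-42 never turns on.
node-7: reached.
node-47: reached.
node-25: reached.
node-16 would need node-21 and node-49 (Gate 6), but node-21 never turns on.
node-14: reached.
Reached: node-7, node-47, node-25, and node-14 — 4 of the 6.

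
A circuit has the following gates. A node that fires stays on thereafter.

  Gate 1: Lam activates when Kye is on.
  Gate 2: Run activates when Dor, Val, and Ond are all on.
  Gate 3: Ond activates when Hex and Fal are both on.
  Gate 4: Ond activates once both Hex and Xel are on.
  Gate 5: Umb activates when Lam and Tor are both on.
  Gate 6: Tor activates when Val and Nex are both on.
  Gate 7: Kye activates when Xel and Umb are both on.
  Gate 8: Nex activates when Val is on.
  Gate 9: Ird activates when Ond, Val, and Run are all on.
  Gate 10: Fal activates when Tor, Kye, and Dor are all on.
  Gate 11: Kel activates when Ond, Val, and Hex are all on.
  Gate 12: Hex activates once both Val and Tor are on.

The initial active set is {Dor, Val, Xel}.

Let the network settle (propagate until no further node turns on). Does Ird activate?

Val is on, so Nex activates (Gate 8).
Gate 6: Val and Nex on → Tor on.
Val and Tor are on, so Hex activates (Gate 12).
Gate 4: Hex and Xel on → Ond on.
Dor, Val, and Ond are on, so Run activates (Gate 2).
Ond, Val, and Run are on, so Ird activates (Gate 9).

Yes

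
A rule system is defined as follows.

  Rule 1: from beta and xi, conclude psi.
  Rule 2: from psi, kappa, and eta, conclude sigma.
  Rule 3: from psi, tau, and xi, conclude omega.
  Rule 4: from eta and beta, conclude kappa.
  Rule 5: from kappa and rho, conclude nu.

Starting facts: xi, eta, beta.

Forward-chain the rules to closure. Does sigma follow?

Yes

beta and xi hold, so psi follows (Rule 1).
eta and beta hold, so kappa follows (Rule 4).
psi, kappa, and eta hold, so sigma follows (Rule 2).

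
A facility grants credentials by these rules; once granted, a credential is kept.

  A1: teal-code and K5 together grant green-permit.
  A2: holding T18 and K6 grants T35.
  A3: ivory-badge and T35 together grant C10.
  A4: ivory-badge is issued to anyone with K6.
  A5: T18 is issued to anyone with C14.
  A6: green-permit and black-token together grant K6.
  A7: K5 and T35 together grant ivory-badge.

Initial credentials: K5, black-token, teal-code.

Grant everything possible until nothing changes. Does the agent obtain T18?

No

T18 would need C14 (A5), but C14 is never granted.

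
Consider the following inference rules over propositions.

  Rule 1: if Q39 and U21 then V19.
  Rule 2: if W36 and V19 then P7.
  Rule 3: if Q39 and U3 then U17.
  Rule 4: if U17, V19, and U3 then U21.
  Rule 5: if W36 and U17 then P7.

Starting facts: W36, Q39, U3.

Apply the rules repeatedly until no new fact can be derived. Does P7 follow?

Yes

From Q39 and U3, Rule 3 gives U17.
From W36 and U17, Rule 5 gives P7.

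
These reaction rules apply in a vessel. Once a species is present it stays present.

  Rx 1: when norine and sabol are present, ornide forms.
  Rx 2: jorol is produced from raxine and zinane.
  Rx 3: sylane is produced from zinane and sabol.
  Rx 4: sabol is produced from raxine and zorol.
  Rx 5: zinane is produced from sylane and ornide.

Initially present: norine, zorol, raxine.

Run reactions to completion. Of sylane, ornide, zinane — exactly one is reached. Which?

ornide

raxine and zorol present → sabol forms (Rx 4).
norine and sabol present → ornide forms (Rx 1).
sylane would need zinane and sabol (Rx 3), but zinane never forms. zinane would need sylane and ornide (Rx 5), but sylane never forms.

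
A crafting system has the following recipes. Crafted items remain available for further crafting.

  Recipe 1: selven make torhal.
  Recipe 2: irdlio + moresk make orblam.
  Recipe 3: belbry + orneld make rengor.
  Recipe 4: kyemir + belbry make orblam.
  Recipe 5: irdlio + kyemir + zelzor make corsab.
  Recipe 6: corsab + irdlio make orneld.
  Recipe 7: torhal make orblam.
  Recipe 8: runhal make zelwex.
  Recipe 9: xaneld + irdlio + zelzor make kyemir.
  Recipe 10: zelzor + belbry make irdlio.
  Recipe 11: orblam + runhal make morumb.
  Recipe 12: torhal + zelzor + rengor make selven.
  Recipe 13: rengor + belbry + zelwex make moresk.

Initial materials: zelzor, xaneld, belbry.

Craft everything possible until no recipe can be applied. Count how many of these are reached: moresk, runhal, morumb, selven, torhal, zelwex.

0

moresk would need rengor, belbry, and zelwex (Recipe 13), but zelwex is never obtained.
No rule produces runhal, and it is not given.
morumb would need orblam and runhal (Recipe 11), but runhal is never obtained.
selven would need torhal, zelzor, and rengor (Recipe 12), but torhal is never obtained.
torhal would need selven (Recipe 1), but selven is never obtained.
zelwex would need runhal (Recipe 8), but runhal is never obtained.
None of the 6 are reached.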